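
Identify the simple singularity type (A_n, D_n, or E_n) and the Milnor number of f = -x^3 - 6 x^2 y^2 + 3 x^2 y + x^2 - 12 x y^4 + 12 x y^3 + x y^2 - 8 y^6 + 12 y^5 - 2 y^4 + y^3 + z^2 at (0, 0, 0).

Type A2, Milnor number mu = 2.

The Hessian of f at 0 has rank 2. Corank 1: A-series; mu = 2 gives A_2.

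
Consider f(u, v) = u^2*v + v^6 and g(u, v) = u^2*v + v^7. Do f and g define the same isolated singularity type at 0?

No.

The Hessian of f at 0 has rank 0. Corank 2; j^3 = u^2*v has shape L^2 M (L != M), so D-series; mu = 7 gives D_7. The Hessian of g at 0 has rank 0. Corank 2; j^3 = u^2*v has shape L^2 M (L != M), so D-series; mu = 8 gives D_8. f is D_7 but g is D_8, hence not right-equivalent.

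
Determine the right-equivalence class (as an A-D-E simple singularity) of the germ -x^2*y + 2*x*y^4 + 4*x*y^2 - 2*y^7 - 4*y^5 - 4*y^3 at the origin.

D8

The Hessian of f at 0 is [[0, 0], [0, 0]] with rank 0, so corank 2. A Groebner basis of the Jacobian ideal J(f) in C{x,y} is {x^2/6 + x*y^3 - 8*x*y/3 + 14*y^2/3, -x*y + y^4 + 2*y^2, x^3 - 12*x*y^2 + 16*y^3, x^2*y - 4*x*y^2 + 4*y^3}; counting standard monomials gives mu = 8. Corank 2; j^3 = -y*(x - 2*y)^2 has shape L^2 M (L != M), so D-series; mu = 8 gives D_8.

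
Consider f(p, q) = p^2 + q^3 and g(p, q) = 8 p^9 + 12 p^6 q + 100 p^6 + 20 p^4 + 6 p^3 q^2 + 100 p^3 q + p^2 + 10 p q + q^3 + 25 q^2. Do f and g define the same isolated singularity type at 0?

Yes.

The Hessian of f at 0 has rank 1. Corank 1: A-series; mu = 2 gives A_2. The Hessian of g at 0 has rank 1. Corank 1: A-series; mu = 2 gives A_2. Both have type A_2, hence right-equivalent.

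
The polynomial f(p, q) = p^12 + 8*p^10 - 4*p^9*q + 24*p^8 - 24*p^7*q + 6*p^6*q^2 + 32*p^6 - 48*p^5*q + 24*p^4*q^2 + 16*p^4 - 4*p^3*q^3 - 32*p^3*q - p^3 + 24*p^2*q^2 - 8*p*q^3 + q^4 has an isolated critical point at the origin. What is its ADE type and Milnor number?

Type E6, Milnor number mu = 6.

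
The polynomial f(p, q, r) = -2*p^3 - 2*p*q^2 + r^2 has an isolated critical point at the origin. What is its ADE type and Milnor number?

Type D_{4}, Milnor number mu = 4.

The Hessian of f at 0 is [[0, 0, 0], [0, 0, 0], [0, 0, 2]] with rank 1, so corank 2. A Groebner basis of the Jacobian ideal J(f) in C{p,q,r} is {q^3, p^2 + q^2/3, p*q, r}; counting standard monomials gives mu = 4. Corank 2; j^3 = -2*p*(p^2 + q^2) splits into three distinct lines over C (the quadratic factor has nonzero discriminant), so D_4.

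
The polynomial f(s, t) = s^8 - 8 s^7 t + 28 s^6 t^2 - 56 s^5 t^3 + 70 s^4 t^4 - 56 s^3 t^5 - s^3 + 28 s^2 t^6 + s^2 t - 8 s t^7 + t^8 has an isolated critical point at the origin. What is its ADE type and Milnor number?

Type D9, Milnor number mu = 9.

The Hessian of f at 0 has rank 0. Corank 2; j^3 = -s^2*(s - t) has shape L^2 M (L != M), so D-series; mu = 9 gives D_9.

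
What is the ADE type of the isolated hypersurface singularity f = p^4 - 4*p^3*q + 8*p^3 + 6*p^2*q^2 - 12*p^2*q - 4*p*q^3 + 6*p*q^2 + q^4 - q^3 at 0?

The Hessian of f at 0 is [[0, 0], [0, 0]] with rank 0, so corank 2. A Groebner basis of the Jacobian ideal J(f) in C{p,q} is {q^4, p*q^2 - 2*q^3/3, p^2 - p*q + q^2/4}; counting standard monomials gives mu = 6. Corank 2; j^3 = (2*p - q)^3 is a perfect cube, so E-series; the 4-jet and mu = 6 give E_6.

E_{6}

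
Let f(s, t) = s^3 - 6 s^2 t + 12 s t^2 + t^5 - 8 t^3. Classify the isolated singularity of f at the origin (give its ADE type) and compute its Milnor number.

Type E_{8}, Milnor number mu = 8.

The Hessian of f at 0 is [[0, 0], [0, 0]] with rank 0, so corank 2. A Groebner basis of the Jacobian ideal J(f) in C{s,t} is {t^4, s^2 - 4*s*t + 4*t^2}; counting standard monomials gives mu = 8. Corank 2; j^3 = (s - 2*t)^3 is a perfect cube, so E-series; the 5-jet and mu = 8 give E_8.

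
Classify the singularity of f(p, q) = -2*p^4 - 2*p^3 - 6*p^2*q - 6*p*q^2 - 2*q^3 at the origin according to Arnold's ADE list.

The Hessian of f at 0 is [[0, 0], [0, 0]] with rank 0, so corank 2. A Groebner basis of the Jacobian ideal J(f) in C{p,q} is {q^4, p*q^2 + 2*q^3/3, p^2 + 2*p*q + q^2}; counting standard monomials gives mu = 6. Corank 2; j^3 = -2*(p + q)^3 is a perfect cube, so E-series; the 4-jet and mu = 6 give E_6.

E_6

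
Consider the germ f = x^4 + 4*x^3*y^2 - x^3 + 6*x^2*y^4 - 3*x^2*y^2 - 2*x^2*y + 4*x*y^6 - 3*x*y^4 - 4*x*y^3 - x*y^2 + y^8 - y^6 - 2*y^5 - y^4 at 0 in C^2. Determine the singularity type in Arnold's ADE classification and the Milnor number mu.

The Hessian of f at 0 is [[0, 0], [0, 0]] with rank 0, so corank 2. A Groebner basis of the Jacobian ideal J(f) in C{x,y} is {x*y^2 - x*y/5 - y^2/5, x*y/5 + y^3 + y^2/5, x^2 + 6*x*y/5 + y^2/5}; counting standard monomials gives mu = 5. Corank 2; j^3 = -x*(x + y)^2 has shape L^2 M (L != M), so D-series; mu = 5 gives D_5.

Type D5, Milnor number mu = 5.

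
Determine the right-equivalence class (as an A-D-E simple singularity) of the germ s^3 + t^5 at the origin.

The Hessian of f at 0 has rank 0. Corank 2; j^3 = s^3 is a perfect cube, so E-series; the 5-jet and mu = 8 give E_8.

E_{8}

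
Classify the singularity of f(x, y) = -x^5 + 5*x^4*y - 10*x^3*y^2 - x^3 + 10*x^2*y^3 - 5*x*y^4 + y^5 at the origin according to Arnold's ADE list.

E_{8}

The Hessian of f at 0 has rank 0. Corank 2; j^3 = -x^3 is a perfect cube, so E-series; the 5-jet and mu = 8 give E_8.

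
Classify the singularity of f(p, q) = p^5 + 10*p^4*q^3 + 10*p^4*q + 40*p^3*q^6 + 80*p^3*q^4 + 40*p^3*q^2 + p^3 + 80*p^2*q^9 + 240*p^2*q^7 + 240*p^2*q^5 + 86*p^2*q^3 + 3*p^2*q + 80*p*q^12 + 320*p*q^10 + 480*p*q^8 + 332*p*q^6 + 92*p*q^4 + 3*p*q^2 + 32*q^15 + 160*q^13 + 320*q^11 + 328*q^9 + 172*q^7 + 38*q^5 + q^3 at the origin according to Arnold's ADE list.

E_8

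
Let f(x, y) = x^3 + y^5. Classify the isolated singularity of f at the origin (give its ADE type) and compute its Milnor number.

Type E_{8}, Milnor number mu = 8.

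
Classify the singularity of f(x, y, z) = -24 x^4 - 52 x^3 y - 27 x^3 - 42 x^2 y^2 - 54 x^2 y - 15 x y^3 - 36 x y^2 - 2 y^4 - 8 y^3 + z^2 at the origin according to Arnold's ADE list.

E_7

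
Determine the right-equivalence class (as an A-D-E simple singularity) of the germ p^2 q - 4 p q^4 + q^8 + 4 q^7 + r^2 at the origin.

D9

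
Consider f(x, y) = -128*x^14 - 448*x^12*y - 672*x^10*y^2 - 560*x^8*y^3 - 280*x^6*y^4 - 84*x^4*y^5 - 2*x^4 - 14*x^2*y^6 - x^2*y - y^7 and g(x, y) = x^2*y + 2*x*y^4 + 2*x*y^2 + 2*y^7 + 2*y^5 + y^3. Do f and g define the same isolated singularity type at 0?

The Hessian of f at 0 has rank 0. Corank 2; j^3 = -x^2*y has shape L^2 M (L != M), so D-series; mu = 8 gives D_8. The Hessian of g at 0 has rank 0. Corank 2; j^3 = y*(x + y)^2 has shape L^2 M (L != M), so D-series; mu = 8 gives D_8. Both have type D_8, hence right-equivalent.

Yes.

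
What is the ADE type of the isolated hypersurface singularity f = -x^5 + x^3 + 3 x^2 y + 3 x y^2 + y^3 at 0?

The Hessian of f at 0 has rank 0. Corank 2; j^3 = (x + y)^3 is a perfect cube, so E-series; the 5-jet and mu = 8 give E_8.

E_{8}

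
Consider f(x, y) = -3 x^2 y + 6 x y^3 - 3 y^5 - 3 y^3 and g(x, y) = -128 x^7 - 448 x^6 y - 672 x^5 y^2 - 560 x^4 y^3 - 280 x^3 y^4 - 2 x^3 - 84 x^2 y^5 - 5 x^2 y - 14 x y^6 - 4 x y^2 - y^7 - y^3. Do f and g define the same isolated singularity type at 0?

The Hessian of f at 0 is [[0, 0], [0, 0]] with rank 0, so corank 2. A Groebner basis of the Jacobian ideal J(f) in C{x,y} is {y^3, x^2 + 3*y^2, x*y}; counting standard monomials gives mu = 4. Corank 2; j^3 = -3*y*(x^2 + y^2) splits into three distinct lines over C (the quadratic factor has nonzero discriminant), so D_4. The Hessian of g at 0 is [[0, 0], [0, 0]] with rank 0, so corank 2. A Groebner basis of the Jacobian ideal J(g) in C{x,y} is {x*y/14 + y^6 + y^2/14, x*y^2 + y^3, x^2 + 3*x*y/2 + y^2/2}; counting standard monomials gives mu = 8. Corank 2; j^3 = -(x + y)^2*(2*x + y) has shape L^2 M (L != M), so D-series; mu = 8 gives D_8. f is D_4 but g is D_8, hence not right-equivalent.

No.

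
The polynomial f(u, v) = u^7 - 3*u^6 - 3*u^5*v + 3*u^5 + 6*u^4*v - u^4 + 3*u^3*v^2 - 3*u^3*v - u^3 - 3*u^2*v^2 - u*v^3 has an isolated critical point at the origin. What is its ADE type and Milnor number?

Type E7, Milnor number mu = 7.

The Hessian of f at 0 is [[0, 0], [0, 0]] with rank 0, so corank 2. A Groebner basis of the Jacobian ideal J(f) in C{u,v} is {3*u^2 + v^4 + v^3, u^3, u^2*v - u^2 - v^3/3, 2*u^2 + u*v^2 + 2*v^3/3}; counting standard monomials gives mu = 7. Corank 2; j^3 = -u^3 is a perfect cube, so E-series; the 4-jet and mu = 7 give E_7.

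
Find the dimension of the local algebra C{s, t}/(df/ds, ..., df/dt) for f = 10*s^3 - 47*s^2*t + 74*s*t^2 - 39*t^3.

The Hessian of f at 0 has rank 0. Corank 2; j^3 = (2*s - 3*t)*(5*s^2 - 16*s*t + 13*t^2) splits into three distinct lines over C (the quadratic factor has nonzero discriminant), so D_4.

4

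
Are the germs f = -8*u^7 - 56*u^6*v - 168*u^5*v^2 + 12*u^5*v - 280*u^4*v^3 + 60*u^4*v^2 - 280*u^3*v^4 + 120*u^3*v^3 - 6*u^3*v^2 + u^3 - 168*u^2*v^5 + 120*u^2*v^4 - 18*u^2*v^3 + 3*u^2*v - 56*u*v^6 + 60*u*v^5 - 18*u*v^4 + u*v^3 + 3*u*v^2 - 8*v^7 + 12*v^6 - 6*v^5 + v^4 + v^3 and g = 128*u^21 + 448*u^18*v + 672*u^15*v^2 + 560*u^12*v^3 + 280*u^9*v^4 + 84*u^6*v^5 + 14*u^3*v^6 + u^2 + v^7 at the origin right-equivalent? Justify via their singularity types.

No.

The Hessian of f at 0 has rank 0. Corank 2; j^3 = (u + v)^3 is a perfect cube, so E-series; the 4-jet and mu = 7 give E_7. The Hessian of g at 0 has rank 1. Corank 1: A-series; mu = 6 gives A_6. f is E_7 but g is A_6, hence not right-equivalent.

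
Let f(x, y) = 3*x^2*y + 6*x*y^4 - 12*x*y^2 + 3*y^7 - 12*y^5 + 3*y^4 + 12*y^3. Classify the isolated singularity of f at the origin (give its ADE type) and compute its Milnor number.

The Hessian of f at 0 has rank 0. Corank 2; j^3 = 3*y*(x - 2*y)^2 has shape L^2 M (L != M), so D-series; mu = 5 gives D_5.

Type D_5, Milnor number mu = 5.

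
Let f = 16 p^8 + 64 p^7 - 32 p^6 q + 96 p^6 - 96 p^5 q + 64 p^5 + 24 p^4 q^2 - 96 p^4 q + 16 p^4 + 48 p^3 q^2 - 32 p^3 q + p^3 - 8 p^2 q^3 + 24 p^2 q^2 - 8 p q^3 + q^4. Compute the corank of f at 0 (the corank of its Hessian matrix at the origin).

Hessian at 0 has rank 0.

2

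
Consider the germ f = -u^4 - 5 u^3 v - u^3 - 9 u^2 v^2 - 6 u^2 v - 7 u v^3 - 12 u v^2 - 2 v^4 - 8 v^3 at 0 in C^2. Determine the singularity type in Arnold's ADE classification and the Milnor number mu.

The Hessian of f at 0 has rank 0. Corank 2; j^3 = -(u + 2*v)^3 is a perfect cube, so E-series; the 4-jet and mu = 7 give E_7.

Type E_7, Milnor number mu = 7.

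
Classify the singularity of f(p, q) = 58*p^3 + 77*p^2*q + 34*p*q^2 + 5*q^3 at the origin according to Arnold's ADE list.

D_4

The Hessian of f at 0 has rank 0. Corank 2; j^3 = (2*p + q)*(29*p^2 + 24*p*q + 5*q^2) splits into three distinct lines over C (the quadratic factor has nonzero discriminant), so D_4.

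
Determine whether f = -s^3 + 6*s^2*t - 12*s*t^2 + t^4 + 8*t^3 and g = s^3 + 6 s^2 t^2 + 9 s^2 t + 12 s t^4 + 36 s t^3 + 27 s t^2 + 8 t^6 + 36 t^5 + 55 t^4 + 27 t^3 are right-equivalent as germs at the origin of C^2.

The Hessian of f at 0 has rank 0. Corank 2; j^3 = -(s - 2*t)^3 is a perfect cube, so E-series; the 4-jet and mu = 6 give E_6. The Hessian of g at 0 has rank 0. Corank 2; j^3 = (s + 3*t)^3 is a perfect cube, so E-series; the 4-jet and mu = 6 give E_6. Both have type E_6, hence right-equivalent.

Yes.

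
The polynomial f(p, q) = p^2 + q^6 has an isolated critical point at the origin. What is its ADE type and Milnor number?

The Hessian of f at 0 has rank 1. Corank 1: A-series; mu = 5 gives A_5.

Type A_5, Milnor number mu = 5.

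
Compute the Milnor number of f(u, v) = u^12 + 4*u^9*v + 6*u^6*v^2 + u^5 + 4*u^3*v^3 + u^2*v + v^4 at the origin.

5

The Hessian of f at 0 is [[0, 0], [0, 0]] with rank 0, so corank 2. A Groebner basis of the Jacobian ideal J(f) in C{u,v} is {u^3, u^2/4 + v^3, u*v}; counting standard monomials gives mu = 5. Corank 2; j^3 = u^2*v has shape L^2 M (L != M), so D-series; mu = 5 gives D_5.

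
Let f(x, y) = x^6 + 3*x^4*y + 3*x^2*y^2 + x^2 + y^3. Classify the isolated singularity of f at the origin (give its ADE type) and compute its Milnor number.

Type A_2, Milnor number mu = 2.

The Hessian of f at 0 is [[2, 0], [0, 0]] with rank 1, so corank 1. A Groebner basis of the Jacobian ideal J(f) in C{x,y} is {y^2, x}; counting standard monomials gives mu = 2. Corank 1: A-series; mu = 2 gives A_2.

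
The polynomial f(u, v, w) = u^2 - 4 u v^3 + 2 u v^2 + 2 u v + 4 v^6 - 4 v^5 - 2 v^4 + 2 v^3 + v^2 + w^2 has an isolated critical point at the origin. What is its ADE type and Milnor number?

Type A_{3}, Milnor number mu = 3.

The Hessian of f at 0 is [[2, 2, 0], [2, 2, 0], [0, 0, 2]] with rank 2, so corank 1. A Groebner basis of the Jacobian ideal J(f) in C{u,v,w} is {u^2 + u + v, u*v - u - v, u + v^2 + v, w}; counting standard monomials gives mu = 3. Corank 1: A-series; mu = 3 gives A_3.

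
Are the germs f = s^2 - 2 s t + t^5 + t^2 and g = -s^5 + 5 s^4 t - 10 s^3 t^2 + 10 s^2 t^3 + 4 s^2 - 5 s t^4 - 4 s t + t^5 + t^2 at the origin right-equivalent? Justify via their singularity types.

Yes.

The Hessian of f at 0 is [[2, -2], [-2, 2]] with rank 1, so corank 1. A Groebner basis of the Jacobian ideal J(f) in C{s,t} is {t^4, s - t}; counting standard monomials gives mu = 4. Corank 1: A-series; mu = 4 gives A_4. The Hessian of g at 0 is [[8, -4], [-4, 2]] with rank 1, so corank 1. A Groebner basis of the Jacobian ideal J(g) in C{s,t} is {t^4, s - t/2}; counting standard monomials gives mu = 4. Corank 1: A-series; mu = 4 gives A_4. Both have type A_4, hence right-equivalent.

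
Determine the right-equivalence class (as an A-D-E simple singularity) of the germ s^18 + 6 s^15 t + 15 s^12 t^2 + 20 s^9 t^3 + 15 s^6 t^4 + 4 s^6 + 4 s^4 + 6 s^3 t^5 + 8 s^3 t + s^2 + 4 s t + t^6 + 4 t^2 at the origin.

A5

The Hessian of f at 0 has rank 1. Corank 1: A-series; mu = 5 gives A_5.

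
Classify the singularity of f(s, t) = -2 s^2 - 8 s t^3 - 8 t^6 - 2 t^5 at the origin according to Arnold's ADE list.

A_{4}

The Hessian of f at 0 is [[-4, 0], [0, 0]] with rank 1, so corank 1. A Groebner basis of the Jacobian ideal J(f) in C{s,t} is {s/2 + t^3, s^2, s*t}; counting standard monomials gives mu = 4. Corank 1: A-series; mu = 4 gives A_4.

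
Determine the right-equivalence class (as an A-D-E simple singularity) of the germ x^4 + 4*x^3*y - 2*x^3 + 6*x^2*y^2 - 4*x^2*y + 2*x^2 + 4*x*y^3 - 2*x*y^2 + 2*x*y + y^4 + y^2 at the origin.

A1

The Hessian of f at 0 is [[4, 2], [2, 2]] with rank 2, so corank 0. A Groebner basis of the Jacobian ideal J(f) in C{x,y} is {x, y}; counting standard monomials gives mu = 1. Corank 0: nondegenerate Morse point, so A_1.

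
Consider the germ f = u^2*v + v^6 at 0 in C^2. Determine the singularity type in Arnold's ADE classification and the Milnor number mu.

The Hessian of f at 0 has rank 0. Corank 2; j^3 = u^2*v has shape L^2 M (L != M), so D-series; mu = 7 gives D_7.

Type D7, Milnor number mu = 7.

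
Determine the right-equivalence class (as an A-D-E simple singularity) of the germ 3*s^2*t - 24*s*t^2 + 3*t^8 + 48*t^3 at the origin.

D_9

The Hessian of f at 0 has rank 0. Corank 2; j^3 = 3*t*(s - 4*t)^2 has shape L^2 M (L != M), so D-series; mu = 9 gives D_9.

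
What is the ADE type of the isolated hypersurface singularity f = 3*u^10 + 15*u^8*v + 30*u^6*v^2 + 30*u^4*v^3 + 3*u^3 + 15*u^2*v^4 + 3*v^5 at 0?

E_{8}

The Hessian of f at 0 has rank 0. Corank 2; j^3 = 3*u^3 is a perfect cube, so E-series; the 5-jet and mu = 8 give E_8.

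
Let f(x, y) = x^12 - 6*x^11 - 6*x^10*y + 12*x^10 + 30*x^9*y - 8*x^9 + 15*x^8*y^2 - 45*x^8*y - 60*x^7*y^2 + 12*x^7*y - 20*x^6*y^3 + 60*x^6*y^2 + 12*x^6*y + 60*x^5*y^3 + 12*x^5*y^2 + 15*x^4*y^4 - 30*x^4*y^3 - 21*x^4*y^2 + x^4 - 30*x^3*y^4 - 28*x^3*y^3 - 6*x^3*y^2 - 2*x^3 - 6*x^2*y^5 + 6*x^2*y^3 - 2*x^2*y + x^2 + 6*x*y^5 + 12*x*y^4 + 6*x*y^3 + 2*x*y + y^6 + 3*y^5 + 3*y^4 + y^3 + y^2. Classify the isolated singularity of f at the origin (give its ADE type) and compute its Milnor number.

The Hessian of f at 0 has rank 1. Corank 1: A-series; mu = 2 gives A_2.

Type A_2, Milnor number mu = 2.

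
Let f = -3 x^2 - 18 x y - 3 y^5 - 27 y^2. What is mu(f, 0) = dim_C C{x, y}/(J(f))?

4

The Hessian of f at 0 has rank 1. Corank 1: A-series; mu = 4 gives A_4.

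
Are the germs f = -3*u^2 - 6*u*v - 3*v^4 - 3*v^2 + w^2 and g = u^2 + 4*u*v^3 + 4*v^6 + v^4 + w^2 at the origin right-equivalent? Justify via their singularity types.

The Hessian of f at 0 is [[-6, -6, 0], [-6, -6, 0], [0, 0, 2]] with rank 2, so corank 1. A Groebner basis of the Jacobian ideal J(f) in C{u,v,w} is {v^3, u + v, w}; counting standard monomials gives mu = 3. Corank 1: A-series; mu = 3 gives A_3. The Hessian of g at 0 is [[2, 0, 0], [0, 0, 0], [0, 0, 2]] with rank 2, so corank 1. A Groebner basis of the Jacobian ideal J(g) in C{u,v,w} is {v^3, u, w}; counting standard monomials gives mu = 3. Corank 1: A-series; mu = 3 gives A_3. Both have type A_3, hence right-equivalent.

Yes.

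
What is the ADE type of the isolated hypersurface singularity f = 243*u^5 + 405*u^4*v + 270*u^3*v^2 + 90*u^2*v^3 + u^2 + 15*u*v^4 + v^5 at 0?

A4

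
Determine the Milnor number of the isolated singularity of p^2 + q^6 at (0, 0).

5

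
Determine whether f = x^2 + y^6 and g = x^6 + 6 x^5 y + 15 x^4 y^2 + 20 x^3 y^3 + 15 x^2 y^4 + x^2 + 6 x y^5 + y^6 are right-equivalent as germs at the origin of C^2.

The Hessian of f at 0 is [[2, 0], [0, 0]] with rank 1, so corank 1. A Groebner basis of the Jacobian ideal J(f) in C{x,y} is {y^5, x}; counting standard monomials gives mu = 5. Corank 1: A-series; mu = 5 gives A_5. The Hessian of g at 0 is [[2, 0], [0, 0]] with rank 1, so corank 1. A Groebner basis of the Jacobian ideal J(g) in C{x,y} is {y^5, x}; counting standard monomials gives mu = 5. Corank 1: A-series; mu = 5 gives A_5. Both have type A_5, hence right-equivalent.

Yes.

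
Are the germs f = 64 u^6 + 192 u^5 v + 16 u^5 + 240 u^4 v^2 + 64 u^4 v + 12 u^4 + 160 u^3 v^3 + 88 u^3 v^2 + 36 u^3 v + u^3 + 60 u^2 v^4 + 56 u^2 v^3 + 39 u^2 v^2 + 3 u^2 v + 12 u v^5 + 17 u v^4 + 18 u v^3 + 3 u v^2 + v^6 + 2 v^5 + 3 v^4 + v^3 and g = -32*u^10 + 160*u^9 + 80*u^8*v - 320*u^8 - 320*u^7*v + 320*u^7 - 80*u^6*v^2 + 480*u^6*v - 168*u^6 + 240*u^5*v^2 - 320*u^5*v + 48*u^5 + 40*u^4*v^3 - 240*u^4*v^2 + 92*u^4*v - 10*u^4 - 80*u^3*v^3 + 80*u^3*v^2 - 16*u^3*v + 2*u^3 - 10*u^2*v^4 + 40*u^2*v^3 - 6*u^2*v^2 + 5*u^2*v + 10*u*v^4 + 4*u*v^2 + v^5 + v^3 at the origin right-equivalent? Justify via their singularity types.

No.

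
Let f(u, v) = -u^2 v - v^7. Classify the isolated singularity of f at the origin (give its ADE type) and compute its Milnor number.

The Hessian of f at 0 has rank 0. Corank 2; j^3 = -u^2*v has shape L^2 M (L != M), so D-series; mu = 8 gives D_8.

Type D_{8}, Milnor number mu = 8.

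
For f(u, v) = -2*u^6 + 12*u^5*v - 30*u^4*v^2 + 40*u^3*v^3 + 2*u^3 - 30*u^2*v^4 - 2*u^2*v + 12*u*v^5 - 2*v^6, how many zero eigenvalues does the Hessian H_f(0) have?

Hessian at 0 has rank 0.

2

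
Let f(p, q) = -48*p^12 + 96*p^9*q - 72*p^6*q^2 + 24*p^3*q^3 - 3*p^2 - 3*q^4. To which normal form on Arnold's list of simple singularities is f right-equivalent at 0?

The Hessian of f at 0 has rank 1. Corank 1: A-series; mu = 3 gives A_3.

A_3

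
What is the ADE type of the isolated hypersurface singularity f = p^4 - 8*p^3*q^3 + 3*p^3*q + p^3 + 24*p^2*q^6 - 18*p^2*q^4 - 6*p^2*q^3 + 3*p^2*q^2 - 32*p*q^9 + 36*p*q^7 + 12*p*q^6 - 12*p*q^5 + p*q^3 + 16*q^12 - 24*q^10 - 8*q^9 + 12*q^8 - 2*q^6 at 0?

E_7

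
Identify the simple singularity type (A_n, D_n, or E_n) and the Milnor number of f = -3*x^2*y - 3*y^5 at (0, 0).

Type D_{6}, Milnor number mu = 6.

The Hessian of f at 0 is [[0, 0], [0, 0]] with rank 0, so corank 2. A Groebner basis of the Jacobian ideal J(f) in C{x,y} is {x^2/5 + y^4, x^3, x*y}; counting standard monomials gives mu = 6. Corank 2; j^3 = -3*x^2*y has shape L^2 M (L != M), so D-series; mu = 6 gives D_6.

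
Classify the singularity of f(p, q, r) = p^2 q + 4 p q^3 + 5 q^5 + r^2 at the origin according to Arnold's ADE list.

D6

The Hessian of f at 0 has rank 1. Corank 2; j^3 = p^2*q has shape L^2 M (L != M), so D-series; mu = 6 gives D_6.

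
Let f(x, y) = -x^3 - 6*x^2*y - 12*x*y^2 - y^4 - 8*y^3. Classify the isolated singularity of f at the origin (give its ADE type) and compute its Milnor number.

The Hessian of f at 0 has rank 0. Corank 2; j^3 = -(x + 2*y)^3 is a perfect cube, so E-series; the 4-jet and mu = 6 give E_6.

Type E6, Milnor number mu = 6.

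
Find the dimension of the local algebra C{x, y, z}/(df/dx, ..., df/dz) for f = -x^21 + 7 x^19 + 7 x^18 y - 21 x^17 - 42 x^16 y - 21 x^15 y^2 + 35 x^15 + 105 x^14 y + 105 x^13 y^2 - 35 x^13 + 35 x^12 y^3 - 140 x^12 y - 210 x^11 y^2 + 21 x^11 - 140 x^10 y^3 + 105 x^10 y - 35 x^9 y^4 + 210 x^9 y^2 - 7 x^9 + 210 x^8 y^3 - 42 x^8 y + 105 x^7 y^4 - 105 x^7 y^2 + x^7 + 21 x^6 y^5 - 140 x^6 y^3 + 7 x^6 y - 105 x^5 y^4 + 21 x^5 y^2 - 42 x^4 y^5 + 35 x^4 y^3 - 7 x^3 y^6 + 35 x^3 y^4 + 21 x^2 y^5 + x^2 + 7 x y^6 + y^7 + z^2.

The Hessian of f at 0 has rank 2. Corank 1: A-series; mu = 6 gives A_6.

6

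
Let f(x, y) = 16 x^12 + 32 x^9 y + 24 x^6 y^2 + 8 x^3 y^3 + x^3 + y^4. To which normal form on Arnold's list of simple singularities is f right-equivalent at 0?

E_6

The Hessian of f at 0 is [[0, 0], [0, 0]] with rank 0, so corank 2. A Groebner basis of the Jacobian ideal J(f) in C{x,y} is {y^3, x^2}; counting standard monomials gives mu = 6. Corank 2; j^3 = x^3 is a perfect cube, so E-series; the 4-jet and mu = 6 give E_6.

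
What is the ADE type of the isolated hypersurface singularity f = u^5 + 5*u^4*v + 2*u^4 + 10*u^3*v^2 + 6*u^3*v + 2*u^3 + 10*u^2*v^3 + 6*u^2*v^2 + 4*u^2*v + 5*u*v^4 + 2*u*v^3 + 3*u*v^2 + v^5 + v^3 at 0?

The Hessian of f at 0 has rank 0. Corank 2; j^3 = (u + v)*(2*u^2 + 2*u*v + v^2) splits into three distinct lines over C (the quadratic factor has nonzero discriminant), so D_4.

D_4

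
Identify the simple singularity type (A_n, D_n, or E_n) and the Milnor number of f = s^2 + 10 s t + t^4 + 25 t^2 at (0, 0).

Type A_3, Milnor number mu = 3.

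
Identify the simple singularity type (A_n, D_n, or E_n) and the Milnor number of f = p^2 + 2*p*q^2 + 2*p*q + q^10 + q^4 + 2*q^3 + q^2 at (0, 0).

Type A_{9}, Milnor number mu = 9.

The Hessian of f at 0 has rank 1. Corank 1: A-series; mu = 9 gives A_9.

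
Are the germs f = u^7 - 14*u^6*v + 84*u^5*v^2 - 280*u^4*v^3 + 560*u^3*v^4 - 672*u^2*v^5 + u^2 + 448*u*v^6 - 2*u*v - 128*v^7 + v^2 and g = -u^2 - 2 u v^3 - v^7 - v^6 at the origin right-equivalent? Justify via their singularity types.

Yes.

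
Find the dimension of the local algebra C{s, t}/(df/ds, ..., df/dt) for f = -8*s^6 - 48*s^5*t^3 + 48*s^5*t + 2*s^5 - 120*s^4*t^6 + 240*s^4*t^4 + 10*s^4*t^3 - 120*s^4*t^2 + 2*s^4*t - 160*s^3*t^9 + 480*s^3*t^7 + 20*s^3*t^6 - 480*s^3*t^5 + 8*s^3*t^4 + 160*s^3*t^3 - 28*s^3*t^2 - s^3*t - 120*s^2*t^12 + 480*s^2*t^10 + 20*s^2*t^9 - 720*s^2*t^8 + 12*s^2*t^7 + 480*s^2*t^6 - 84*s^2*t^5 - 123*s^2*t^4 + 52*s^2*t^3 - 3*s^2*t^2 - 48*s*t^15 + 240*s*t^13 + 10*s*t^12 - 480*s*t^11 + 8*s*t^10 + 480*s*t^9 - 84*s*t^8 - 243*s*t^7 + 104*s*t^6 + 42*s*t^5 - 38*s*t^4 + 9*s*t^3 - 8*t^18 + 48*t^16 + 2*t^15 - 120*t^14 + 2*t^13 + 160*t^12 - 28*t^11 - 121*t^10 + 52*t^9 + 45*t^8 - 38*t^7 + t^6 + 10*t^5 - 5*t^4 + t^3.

The Hessian of f at 0 is [[0, 0], [0, 0]] with rank 0, so corank 2. A Groebner basis of the Jacobian ideal J(f) in C{s,t} is {s^3 + 15*s*t^2 - 3*t^2, s^2*t - 8*s*t^2, t^3}; counting standard monomials gives mu = 7. Corank 2; j^3 = t^3 is a perfect cube, so E-series; the 4-jet and mu = 7 give E_7.

7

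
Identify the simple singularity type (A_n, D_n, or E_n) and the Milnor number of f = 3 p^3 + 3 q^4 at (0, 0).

Type E6, Milnor number mu = 6.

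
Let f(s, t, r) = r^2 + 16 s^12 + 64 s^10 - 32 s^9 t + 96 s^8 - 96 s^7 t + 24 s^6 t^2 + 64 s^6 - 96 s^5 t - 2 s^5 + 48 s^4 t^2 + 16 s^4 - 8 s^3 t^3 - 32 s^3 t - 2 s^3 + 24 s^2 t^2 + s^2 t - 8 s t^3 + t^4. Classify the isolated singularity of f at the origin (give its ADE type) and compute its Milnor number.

The Hessian of f at 0 has rank 1. Corank 2; j^3 = -s^2*(2*s - t) has shape L^2 M (L != M), so D-series; mu = 5 gives D_5.

Type D5, Milnor number mu = 5.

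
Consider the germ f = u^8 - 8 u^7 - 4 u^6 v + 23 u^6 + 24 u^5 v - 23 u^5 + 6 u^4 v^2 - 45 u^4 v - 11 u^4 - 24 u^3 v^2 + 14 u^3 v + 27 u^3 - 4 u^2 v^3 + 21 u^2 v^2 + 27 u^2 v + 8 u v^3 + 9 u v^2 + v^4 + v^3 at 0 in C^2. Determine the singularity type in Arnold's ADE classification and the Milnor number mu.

The Hessian of f at 0 has rank 0. Corank 2; j^3 = (3*u + v)^3 is a perfect cube, so E-series; the 4-jet and mu = 6 give E_6.

Type E_6, Milnor number mu = 6.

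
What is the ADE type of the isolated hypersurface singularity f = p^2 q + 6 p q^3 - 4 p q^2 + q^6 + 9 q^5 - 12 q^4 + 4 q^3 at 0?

D_7

The Hessian of f at 0 has rank 0. Corank 2; j^3 = q*(p - 2*q)^2 has shape L^2 M (L != M), so D-series; mu = 7 gives D_7.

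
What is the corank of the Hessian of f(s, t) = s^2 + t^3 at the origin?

1

Hessian at 0 has rank 1.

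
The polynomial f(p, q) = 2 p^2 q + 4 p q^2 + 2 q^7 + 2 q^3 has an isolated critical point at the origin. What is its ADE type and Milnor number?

Type D_{8}, Milnor number mu = 8.

The Hessian of f at 0 is [[0, 0], [0, 0]] with rank 0, so corank 2. A Groebner basis of the Jacobian ideal J(f) in C{p,q} is {p^2/7 + q^6 - q^2/7, p^3 + q^3, p*q + q^2}; counting standard monomials gives mu = 8. Corank 2; j^3 = 2*q*(p + q)^2 has shape L^2 M (L != M), so D-series; mu = 8 gives D_8.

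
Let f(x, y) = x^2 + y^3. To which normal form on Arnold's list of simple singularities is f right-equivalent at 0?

A_2

The Hessian of f at 0 has rank 1. Corank 1: A-series; mu = 2 gives A_2.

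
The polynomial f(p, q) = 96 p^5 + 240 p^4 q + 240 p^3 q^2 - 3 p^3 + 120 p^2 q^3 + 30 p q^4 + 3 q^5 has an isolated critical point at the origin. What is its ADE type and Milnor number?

The Hessian of f at 0 is [[0, 0], [0, 0]] with rank 0, so corank 2. A Groebner basis of the Jacobian ideal J(f) in C{p,q} is {q^5, p*q^3 + q^4/8, p^2}; counting standard monomials gives mu = 8. Corank 2; j^3 = -3*p^3 is a perfect cube, so E-series; the 5-jet and mu = 8 give E_8.

Type E_8, Milnor number mu = 8.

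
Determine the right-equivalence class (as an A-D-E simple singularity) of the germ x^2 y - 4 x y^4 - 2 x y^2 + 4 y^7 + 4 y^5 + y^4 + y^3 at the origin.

The Hessian of f at 0 is [[0, 0], [0, 0]] with rank 0, so corank 2. A Groebner basis of the Jacobian ideal J(f) in C{x,y} is {x^3 + x^2/4 - y^2/4, x^2/4 + y^3 - y^2/4, x*y - y^2}; counting standard monomials gives mu = 5. Corank 2; j^3 = y*(x - y)^2 has shape L^2 M (L != M), so D-series; mu = 5 gives D_5.

D5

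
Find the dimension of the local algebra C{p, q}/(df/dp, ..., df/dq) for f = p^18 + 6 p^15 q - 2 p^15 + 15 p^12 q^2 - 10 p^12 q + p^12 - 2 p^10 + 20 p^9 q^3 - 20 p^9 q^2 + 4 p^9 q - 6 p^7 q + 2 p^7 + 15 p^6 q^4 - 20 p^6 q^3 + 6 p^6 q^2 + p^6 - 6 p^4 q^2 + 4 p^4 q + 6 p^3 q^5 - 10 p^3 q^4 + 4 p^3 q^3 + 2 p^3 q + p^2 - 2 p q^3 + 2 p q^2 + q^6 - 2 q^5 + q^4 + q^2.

1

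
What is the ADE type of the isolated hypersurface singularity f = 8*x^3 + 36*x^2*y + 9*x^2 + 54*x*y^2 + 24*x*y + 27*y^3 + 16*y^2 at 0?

A_2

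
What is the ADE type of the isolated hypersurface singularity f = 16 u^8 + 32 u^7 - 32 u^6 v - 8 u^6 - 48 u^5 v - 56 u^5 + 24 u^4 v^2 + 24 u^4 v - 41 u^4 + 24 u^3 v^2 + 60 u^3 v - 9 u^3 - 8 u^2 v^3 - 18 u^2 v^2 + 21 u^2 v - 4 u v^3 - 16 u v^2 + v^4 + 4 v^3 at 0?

The Hessian of f at 0 is [[0, 0], [0, 0]] with rank 0, so corank 2. A Groebner basis of the Jacobian ideal J(f) in C{u,v} is {u*v^2 + 27*u*v/26 - 9*v^2/13, 81*u*v/52 + v^3 - 27*v^2/26, u^2 - 53*u*v/39 + 6*v^2/13}; counting standard monomials gives mu = 5. Corank 2; j^3 = -(u - v)*(3*u - 2*v)^2 has shape L^2 M (L != M), so D-series; mu = 5 gives D_5.

D5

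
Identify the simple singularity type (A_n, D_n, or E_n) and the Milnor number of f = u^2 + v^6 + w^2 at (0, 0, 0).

The Hessian of f at 0 has rank 2. Corank 1: A-series; mu = 5 gives A_5.

Type A5, Milnor number mu = 5.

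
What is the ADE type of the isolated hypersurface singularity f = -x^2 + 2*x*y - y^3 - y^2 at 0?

A2

The Hessian of f at 0 is [[-2, 2], [2, -2]] with rank 1, so corank 1. A Groebner basis of the Jacobian ideal J(f) in C{x,y} is {y^2, x - y}; counting standard monomials gives mu = 2. Corank 1: A-series; mu = 2 gives A_2.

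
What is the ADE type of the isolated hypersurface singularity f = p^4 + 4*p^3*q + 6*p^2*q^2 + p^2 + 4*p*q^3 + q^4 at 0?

The Hessian of f at 0 is [[2, 0], [0, 0]] with rank 1, so corank 1. A Groebner basis of the Jacobian ideal J(f) in C{p,q} is {q^3, p}; counting standard monomials gives mu = 3. Corank 1: A-series; mu = 3 gives A_3.

A_{3}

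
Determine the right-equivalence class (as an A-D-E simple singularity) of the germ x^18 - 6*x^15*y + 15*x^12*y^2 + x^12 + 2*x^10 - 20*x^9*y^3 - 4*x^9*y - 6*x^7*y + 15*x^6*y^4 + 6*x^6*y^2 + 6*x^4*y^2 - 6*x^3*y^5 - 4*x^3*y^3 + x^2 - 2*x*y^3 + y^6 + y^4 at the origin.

A_3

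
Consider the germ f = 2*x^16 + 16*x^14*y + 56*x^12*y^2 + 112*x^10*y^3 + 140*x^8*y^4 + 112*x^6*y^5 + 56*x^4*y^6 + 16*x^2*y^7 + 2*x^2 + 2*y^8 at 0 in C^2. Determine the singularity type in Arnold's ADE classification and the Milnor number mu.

Type A_{7}, Milnor number mu = 7.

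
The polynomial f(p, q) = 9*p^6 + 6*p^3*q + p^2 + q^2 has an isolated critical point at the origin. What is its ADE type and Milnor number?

The Hessian of f at 0 is [[2, 0], [0, 2]] with rank 2, so corank 0. A Groebner basis of the Jacobian ideal J(f) in C{p,q} is {p, q}; counting standard monomials gives mu = 1. Corank 0: nondegenerate Morse point, so A_1.

Type A_{1}, Milnor number mu = 1.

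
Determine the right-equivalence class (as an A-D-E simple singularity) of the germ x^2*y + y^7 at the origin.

D_8

The Hessian of f at 0 has rank 0. Corank 2; j^3 = x^2*y has shape L^2 M (L != M), so D-series; mu = 8 gives D_8.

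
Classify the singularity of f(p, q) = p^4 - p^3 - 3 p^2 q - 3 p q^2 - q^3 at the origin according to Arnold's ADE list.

E_{6}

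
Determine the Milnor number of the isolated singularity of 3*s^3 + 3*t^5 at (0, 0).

The Hessian of f at 0 is [[0, 0], [0, 0]] with rank 0, so corank 2. A Groebner basis of the Jacobian ideal J(f) in C{s,t} is {t^4, s^2}; counting standard monomials gives mu = 8. Corank 2; j^3 = 3*s^3 is a perfect cube, so E-series; the 5-jet and mu = 8 give E_8.

8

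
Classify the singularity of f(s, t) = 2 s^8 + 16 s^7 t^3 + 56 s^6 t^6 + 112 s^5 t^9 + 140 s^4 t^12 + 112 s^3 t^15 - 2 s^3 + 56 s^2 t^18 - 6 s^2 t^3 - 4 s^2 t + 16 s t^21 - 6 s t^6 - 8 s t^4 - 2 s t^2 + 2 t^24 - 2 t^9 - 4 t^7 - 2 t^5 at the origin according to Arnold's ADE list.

D_{9}

The Hessian of f at 0 has rank 0. Corank 2; j^3 = -2*s*(s + t)^2 has shape L^2 M (L != M), so D-series; mu = 9 gives D_9.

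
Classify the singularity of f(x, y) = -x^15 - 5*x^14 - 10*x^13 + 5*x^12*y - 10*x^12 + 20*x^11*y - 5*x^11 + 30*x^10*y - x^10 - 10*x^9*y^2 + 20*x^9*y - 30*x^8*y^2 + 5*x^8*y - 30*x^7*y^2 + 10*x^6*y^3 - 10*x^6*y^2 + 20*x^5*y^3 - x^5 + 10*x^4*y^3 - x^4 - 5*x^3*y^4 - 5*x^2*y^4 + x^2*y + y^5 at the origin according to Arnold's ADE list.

D_{6}

The Hessian of f at 0 is [[0, 0], [0, 0]] with rank 0, so corank 2. A Groebner basis of the Jacobian ideal J(f) in C{x,y} is {x^2/5 + y^4, x^3, x*y}; counting standard monomials gives mu = 6. Corank 2; j^3 = x^2*y has shape L^2 M (L != M), so D-series; mu = 6 gives D_6.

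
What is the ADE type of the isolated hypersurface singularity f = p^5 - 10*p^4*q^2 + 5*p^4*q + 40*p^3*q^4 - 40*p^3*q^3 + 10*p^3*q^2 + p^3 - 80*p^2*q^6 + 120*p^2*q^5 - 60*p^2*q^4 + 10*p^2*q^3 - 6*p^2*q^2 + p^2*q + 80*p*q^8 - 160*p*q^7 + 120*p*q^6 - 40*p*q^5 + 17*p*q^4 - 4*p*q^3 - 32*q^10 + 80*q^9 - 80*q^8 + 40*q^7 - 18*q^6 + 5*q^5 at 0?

D6

The Hessian of f at 0 is [[0, 0], [0, 0]] with rank 0, so corank 2. A Groebner basis of the Jacobian ideal J(f) in C{p,q} is {p^3, p^2*q, 2*p^2 + p*q^2, -5*p^2/2 - p*q/2 + q^3}; counting standard monomials gives mu = 6. Corank 2; j^3 = p^2*(p + q) has shape L^2 M (L != M), so D-series; mu = 6 gives D_6.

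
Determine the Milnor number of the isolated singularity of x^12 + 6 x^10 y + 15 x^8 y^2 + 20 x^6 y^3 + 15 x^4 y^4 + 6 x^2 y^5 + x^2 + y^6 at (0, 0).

5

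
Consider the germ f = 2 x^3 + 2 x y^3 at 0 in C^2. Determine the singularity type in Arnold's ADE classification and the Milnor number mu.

Type E_7, Milnor number mu = 7.

The Hessian of f at 0 has rank 0. Corank 2; j^3 = 2*x^3 is a perfect cube, so E-series; the 4-jet and mu = 7 give E_7.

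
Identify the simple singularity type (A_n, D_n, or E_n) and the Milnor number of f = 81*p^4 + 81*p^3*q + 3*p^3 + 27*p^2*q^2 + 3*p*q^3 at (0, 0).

Type E_{7}, Milnor number mu = 7.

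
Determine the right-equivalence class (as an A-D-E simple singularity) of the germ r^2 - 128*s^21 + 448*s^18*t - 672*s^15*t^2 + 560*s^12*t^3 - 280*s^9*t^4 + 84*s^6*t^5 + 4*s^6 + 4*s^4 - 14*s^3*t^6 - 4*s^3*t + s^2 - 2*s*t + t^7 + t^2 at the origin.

A_6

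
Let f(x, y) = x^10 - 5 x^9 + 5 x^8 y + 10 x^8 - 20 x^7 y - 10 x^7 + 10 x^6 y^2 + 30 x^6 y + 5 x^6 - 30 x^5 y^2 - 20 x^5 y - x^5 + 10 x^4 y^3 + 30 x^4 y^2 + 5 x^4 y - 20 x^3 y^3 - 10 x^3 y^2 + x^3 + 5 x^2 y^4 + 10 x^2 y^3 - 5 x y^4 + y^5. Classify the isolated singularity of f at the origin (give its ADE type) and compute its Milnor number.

The Hessian of f at 0 has rank 0. Corank 2; j^3 = x^3 is a perfect cube, so E-series; the 5-jet and mu = 8 give E_8.

Type E8, Milnor number mu = 8.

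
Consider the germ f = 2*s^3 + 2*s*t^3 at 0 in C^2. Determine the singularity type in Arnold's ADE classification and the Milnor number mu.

Type E_7, Milnor number mu = 7.

The Hessian of f at 0 has rank 0. Corank 2; j^3 = 2*s^3 is a perfect cube, so E-series; the 4-jet and mu = 7 give E_7.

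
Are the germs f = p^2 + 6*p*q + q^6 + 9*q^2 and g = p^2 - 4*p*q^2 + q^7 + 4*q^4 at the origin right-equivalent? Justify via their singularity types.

No.

The Hessian of f at 0 is [[2, 6], [6, 18]] with rank 1, so corank 1. A Groebner basis of the Jacobian ideal J(f) in C{p,q} is {q^5, p + 3*q}; counting standard monomials gives mu = 5. Corank 1: A-series; mu = 5 gives A_5. The Hessian of g at 0 is [[2, 0], [0, 0]] with rank 1, so corank 1. A Groebner basis of the Jacobian ideal J(g) in C{p,q} is {p^3, -p/2 + q^2}; counting standard monomials gives mu = 6. Corank 1: A-series; mu = 6 gives A_6. f is A_5 but g is A_6, hence not right-equivalent.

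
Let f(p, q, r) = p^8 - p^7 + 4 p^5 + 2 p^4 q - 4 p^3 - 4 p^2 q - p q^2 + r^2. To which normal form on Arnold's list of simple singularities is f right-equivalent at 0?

D_9

The Hessian of f at 0 has rank 1. Corank 2; j^3 = -p*(2*p + q)^2 has shape L^2 M (L != M), so D-series; mu = 9 gives D_9.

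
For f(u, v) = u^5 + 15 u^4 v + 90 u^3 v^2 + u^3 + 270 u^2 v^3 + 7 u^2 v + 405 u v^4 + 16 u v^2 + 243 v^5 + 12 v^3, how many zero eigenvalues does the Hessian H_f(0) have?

2

The Hessian at 0 is [[0, 0], [0, 0]] of rank 0; hence corank 2.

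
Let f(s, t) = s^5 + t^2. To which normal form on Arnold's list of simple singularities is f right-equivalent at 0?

A4

The Hessian of f at 0 has rank 1. Corank 1: A-series; mu = 4 gives A_4.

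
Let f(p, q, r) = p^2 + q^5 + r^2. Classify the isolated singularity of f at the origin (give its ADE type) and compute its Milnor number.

Type A_{4}, Milnor number mu = 4.

The Hessian of f at 0 has rank 2. Corank 1: A-series; mu = 4 gives A_4.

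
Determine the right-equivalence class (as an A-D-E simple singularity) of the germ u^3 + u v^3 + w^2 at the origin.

E7

The Hessian of f at 0 is [[0, 0, 0], [0, 0, 0], [0, 0, 2]] with rank 1, so corank 2. A Groebner basis of the Jacobian ideal J(f) in C{u,v,w} is {u^3, u*v^2, 3*u^2 + v^3, w}; counting standard monomials gives mu = 7. Corank 2; j^3 = u^3 is a perfect cube, so E-series; the 4-jet and mu = 7 give E_7.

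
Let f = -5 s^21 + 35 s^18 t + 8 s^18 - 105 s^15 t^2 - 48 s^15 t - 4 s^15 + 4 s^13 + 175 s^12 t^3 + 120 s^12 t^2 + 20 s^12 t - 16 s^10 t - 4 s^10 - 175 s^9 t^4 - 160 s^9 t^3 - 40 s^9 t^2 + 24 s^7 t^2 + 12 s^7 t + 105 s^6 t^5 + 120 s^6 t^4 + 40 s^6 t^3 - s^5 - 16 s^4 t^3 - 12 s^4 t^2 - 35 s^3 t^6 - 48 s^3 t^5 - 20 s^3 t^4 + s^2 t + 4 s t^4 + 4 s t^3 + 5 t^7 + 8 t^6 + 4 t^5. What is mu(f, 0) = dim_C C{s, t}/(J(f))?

8

The Hessian of f at 0 is [[0, 0], [0, 0]] with rank 0, so corank 2. A Groebner basis of the Jacobian ideal J(f) in C{s,t} is {-2*s^2/3 + s*t^3 - 11*s*t^2/3 + 7*s*t/3 + 14*t^3/3, s*t/2 + t^4 + t^3, s^3 - 8*s^2/3 - 32*s*t^2/3 + 16*s*t/3 + 32*t^3/3, s^2*t + 8*s^2/3 + 38*s*t^2/3 - 22*s*t/3 - 44*t^3/3}; counting standard monomials gives mu = 8. Corank 2; j^3 = s^2*t has shape L^2 M (L != M), so D-series; mu = 8 gives D_8.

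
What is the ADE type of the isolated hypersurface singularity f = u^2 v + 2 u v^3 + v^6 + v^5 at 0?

D_{7}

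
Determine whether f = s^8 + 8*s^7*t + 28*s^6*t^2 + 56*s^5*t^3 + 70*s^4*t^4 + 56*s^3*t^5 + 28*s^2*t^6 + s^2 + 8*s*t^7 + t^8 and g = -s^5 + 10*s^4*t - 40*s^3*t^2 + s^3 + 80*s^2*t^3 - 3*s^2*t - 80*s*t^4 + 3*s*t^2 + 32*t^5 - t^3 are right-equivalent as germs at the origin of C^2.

The Hessian of f at 0 has rank 1. Corank 1: A-series; mu = 7 gives A_7. The Hessian of g at 0 has rank 0. Corank 2; j^3 = (s - t)^3 is a perfect cube, so E-series; the 5-jet and mu = 8 give E_8. f is A_7 but g is E_8, hence not right-equivalent.

No.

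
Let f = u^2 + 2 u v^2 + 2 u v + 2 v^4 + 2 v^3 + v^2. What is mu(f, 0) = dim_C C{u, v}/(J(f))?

3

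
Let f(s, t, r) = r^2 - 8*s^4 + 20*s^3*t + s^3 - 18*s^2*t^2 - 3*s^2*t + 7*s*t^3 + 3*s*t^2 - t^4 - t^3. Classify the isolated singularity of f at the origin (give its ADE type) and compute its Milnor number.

The Hessian of f at 0 has rank 1. Corank 2; j^3 = (s - t)^3 is a perfect cube, so E-series; the 4-jet and mu = 7 give E_7.

Type E_7, Milnor number mu = 7.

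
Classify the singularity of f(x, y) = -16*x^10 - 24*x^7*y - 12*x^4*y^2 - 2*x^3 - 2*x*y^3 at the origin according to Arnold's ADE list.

The Hessian of f at 0 has rank 0. Corank 2; j^3 = -2*x^3 is a perfect cube, so E-series; the 4-jet and mu = 7 give E_7.

E_7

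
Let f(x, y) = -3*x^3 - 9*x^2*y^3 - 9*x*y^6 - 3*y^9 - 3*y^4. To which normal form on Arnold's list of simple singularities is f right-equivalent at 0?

E_6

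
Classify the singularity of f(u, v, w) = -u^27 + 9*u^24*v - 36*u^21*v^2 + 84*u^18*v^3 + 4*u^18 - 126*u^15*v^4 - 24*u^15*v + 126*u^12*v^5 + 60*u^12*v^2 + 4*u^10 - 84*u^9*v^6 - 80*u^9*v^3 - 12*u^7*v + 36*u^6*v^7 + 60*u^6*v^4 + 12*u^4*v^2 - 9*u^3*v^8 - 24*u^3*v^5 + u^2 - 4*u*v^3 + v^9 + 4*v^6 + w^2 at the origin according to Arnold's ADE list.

A_8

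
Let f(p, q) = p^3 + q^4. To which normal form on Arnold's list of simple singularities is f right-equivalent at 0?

The Hessian of f at 0 has rank 0. Corank 2; j^3 = p^3 is a perfect cube, so E-series; the 4-jet and mu = 6 give E_6.

E_6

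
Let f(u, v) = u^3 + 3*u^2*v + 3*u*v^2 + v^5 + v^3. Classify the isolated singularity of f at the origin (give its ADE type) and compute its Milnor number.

The Hessian of f at 0 has rank 0. Corank 2; j^3 = (u + v)^3 is a perfect cube, so E-series; the 5-jet and mu = 8 give E_8.

Type E_8, Milnor number mu = 8.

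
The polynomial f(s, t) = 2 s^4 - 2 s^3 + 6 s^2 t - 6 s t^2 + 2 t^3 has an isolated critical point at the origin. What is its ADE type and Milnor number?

Type E6, Milnor number mu = 6.

The Hessian of f at 0 has rank 0. Corank 2; j^3 = -2*(s - t)^3 is a perfect cube, so E-series; the 4-jet and mu = 6 give E_6.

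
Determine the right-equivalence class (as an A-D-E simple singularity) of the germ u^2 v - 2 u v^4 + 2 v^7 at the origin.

D_8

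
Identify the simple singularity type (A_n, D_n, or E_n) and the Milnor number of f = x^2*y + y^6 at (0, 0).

Type D7, Milnor number mu = 7.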